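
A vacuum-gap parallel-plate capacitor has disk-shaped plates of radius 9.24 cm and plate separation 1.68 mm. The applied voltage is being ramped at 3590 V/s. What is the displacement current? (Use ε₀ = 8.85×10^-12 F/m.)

E = V/d so dE/dt = (dV/dt)/d = 2.137×10^6 V/(m·s), and I_d = ε₀ A dE/dt = (8.85×10^-12)(0.02682)(2.137×10^6) = 5.07×10^-7 A.

5.07×10^-7 A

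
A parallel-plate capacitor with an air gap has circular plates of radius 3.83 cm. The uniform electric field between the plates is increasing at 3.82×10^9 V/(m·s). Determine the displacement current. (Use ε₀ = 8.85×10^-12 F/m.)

I_d = ε₀ A (dE/dt) = (8.85×10^-12)(4.608×10^-3 m²)(3.82×10^9) = 1.56×10^-4 A.

1.56×10^-4 A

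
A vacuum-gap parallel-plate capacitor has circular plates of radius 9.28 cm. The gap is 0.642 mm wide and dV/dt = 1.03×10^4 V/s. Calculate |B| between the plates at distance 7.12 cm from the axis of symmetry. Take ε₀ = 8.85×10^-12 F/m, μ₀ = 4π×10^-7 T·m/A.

6.35×10^-12 T

With E = V/d, dE/dt = 1.604×10^7 V/(m·s) and πR² = 0.02705 m², giving I_d = ε₀ πR² dE/dt = 3.840×10^-6 A.
For r < R the Ampère–Maxwell law gives B(2πr) = μ₀ I_d (r²/R²), so B = μ₀ I_d r/(2πR²) = (4π×10^-7)(3.840×10^-6)(0.0712)/(2π·0.0928²) = 6.35×10^-12 T.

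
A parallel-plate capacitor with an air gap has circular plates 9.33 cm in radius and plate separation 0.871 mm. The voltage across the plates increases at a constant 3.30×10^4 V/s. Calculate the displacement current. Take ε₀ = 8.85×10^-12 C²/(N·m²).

C = ε₀A/d = (8.85×10^-12)(0.02735)/(8.71×10^-4) = 2.779×10^-10 F.
I_d = C dV/dt = (2.779×10^-10)(3.30×10^4) = 9.17×10^-6 A.

9.17×10^-6 A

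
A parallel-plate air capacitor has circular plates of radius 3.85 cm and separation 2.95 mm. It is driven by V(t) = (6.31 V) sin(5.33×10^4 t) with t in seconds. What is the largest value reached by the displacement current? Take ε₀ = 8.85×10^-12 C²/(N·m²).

The displacement current equals the conduction current C dV/dt, which peaks at C V₀ ω.
With C = ε₀A/d = (8.85×10^-12)(4.657×10^-3)/(2.95×10^-3) = 1.397×10^-11 F and ω = 5.33×10^4 rad/s, I_d,max = (1.397×10^-11)(6.31)(5.33×10^4) = 4.70×10^-6 A.

4.70×10^-6 A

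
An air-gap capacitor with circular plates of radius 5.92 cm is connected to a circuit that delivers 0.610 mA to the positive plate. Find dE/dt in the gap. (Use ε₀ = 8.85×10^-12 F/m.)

6.26×10^9 V/(m·s)

By continuity, I_d in the gap equals the 0.610 mA flowing in the wire.
Then dE/dt = I_d/(ε₀A) = 6.26×10^9 V/(m·s).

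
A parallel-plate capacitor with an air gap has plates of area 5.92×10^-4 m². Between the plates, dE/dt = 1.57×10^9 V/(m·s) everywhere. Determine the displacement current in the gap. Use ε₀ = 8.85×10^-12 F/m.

8.23×10^-6 A

With a uniform field, Φ_E = EA, so I_d = ε₀ A dE/dt = 8.23×10^-6 A.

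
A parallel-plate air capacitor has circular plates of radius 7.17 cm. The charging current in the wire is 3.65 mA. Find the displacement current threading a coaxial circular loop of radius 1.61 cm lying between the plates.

1.84×10^-4 A

By continuity the displacement current in the gap matches the conduction current: I_d = 3.65×10^-3 A.
Through an area πr² the displacement current is I_d·(πr²/πR²) = I_d (r/R)² = 1.84×10^-4 A.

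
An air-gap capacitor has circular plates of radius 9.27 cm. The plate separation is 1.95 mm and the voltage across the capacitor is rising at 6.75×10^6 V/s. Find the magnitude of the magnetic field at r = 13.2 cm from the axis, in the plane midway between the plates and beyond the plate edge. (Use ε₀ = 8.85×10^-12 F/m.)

1.25×10^-9 T

dE/dt = (dV/dt)/d = 3.462×10^9 V/(m·s); I_d = ε₀(πR²)(dE/dt) = (8.85×10^-12)(0.02700)(3.462×10^9) = 8.272×10^-4 A.
Outside the plates the loop encloses all of I_d, so B·2πr = μ₀ I_d and B = 1.25×10^-9 T.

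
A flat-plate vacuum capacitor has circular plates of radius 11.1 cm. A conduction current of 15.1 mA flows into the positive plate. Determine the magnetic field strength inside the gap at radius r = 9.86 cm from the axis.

No conduction current crosses the gap, so I_d there equals the 0.0151 A in the leads.
∮B·dl = μ₀ I_d,enc with I_d,enc = I_d r²/R² = 0.01191 A; so B = μ₀ I_d,enc/(2πr) = 2.42×10^-8 T.

2.42×10^-8 T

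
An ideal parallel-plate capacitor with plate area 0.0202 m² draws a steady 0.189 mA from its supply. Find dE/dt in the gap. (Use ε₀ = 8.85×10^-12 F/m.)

By continuity, I_d in the gap equals the 0.189 mA flowing in the wire.
Inverting I_d = ε₀ A dE/dt gives dE/dt = 1.89×10^-4 / (8.85×10^-12 · 0.0202) = 1.06×10^9 V/(m·s).

1.06×10^9 V/(m·s)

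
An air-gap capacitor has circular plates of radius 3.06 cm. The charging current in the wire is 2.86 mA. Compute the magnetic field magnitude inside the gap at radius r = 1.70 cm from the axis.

Between the plates the displacement current equals the wire current: I_d = 2.86 mA = 2.86×10^-3 A.
For r < R the Ampère–Maxwell law gives B(2πr) = μ₀ I_d (r²/R²), so B = μ₀ I_d r/(2πR²) = (4π×10^-7)(2.86×10^-3)(0.0170)/(2π·0.0306²) = 1.04×10^-8 T.

1.04×10^-8 T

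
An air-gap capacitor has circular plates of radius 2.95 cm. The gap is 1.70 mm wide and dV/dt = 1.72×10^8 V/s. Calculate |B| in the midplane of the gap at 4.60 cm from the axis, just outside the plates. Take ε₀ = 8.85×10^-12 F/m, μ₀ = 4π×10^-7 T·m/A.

I_d = C dV/dt with C = ε₀πR²/d = 1.423×10^-11 F, so I_d = (1.423×10^-11)(1.72×10^8) = 2.448×10^-3 A.
For r ≥ R the full I_d is enclosed: B = μ₀ I_d/(2πr) = (4π×10^-7)(2.448×10^-3)/(2π·0.0460) = 1.06×10^-8 T.

1.06×10^-8 T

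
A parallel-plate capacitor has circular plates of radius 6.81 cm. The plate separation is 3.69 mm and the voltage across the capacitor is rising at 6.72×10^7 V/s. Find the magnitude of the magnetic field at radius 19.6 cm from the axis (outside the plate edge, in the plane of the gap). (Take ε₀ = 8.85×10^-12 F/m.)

dE/dt = (dV/dt)/d = 1.821×10^10 V/(m·s); I_d = ε₀(πR²)(dE/dt) = (8.85×10^-12)(0.01457)(1.821×10^10) = 2.348×10^-3 A.
For r ≥ R the full I_d is enclosed: B = μ₀ I_d/(2πr) = (4π×10^-7)(2.348×10^-3)/(2π·0.196) = 2.40×10^-9 T.

2.40×10^-9 T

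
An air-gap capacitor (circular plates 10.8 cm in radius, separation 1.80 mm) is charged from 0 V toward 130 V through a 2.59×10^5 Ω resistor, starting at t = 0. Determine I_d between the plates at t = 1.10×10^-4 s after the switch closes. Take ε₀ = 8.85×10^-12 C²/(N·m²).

4.75×10^-5 A

C = ε₀A/d = (8.85×10^-12)(0.03664)/(1.80×10^-3) = 1.801×10^-10 F, so τ = RC = 4.665×10^-5 s.
The conduction current is I(t) = (V₀/R) e^(−t/τ), and the displacement current between the plates equals it.
t/τ = 2.358; I_d = (130/2.59×10^5) · e^(−2.358) = (5.019×10^-4)(0.09461) = 4.75×10^-5 A.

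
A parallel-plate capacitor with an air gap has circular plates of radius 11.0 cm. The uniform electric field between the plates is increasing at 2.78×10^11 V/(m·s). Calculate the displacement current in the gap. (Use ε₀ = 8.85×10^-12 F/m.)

With a uniform field, Φ_E = EA, so I_d = ε₀ A dE/dt = 0.0935 A.

0.0935 A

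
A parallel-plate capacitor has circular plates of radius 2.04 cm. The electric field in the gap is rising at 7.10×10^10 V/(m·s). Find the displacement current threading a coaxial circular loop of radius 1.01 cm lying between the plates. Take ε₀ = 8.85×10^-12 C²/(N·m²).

Total displacement current: I_d = ε₀(πR²)(dE/dt) = (8.85×10^-12)(1.307×10^-3)(7.10×10^10) = 8.213×10^-4 A.
Through an area πr² the displacement current is I_d·(πr²/πR²) = I_d (r/R)² = 2.01×10^-4 A.

2.01×10^-4 A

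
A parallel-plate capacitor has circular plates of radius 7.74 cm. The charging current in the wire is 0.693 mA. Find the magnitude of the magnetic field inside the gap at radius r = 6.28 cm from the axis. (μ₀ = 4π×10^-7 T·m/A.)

No conduction current crosses the gap, so I_d there equals the 6.93×10^-4 A in the leads.
For r < R the Ampère–Maxwell law gives B(2πr) = μ₀ I_d (r²/R²), so B = μ₀ I_d r/(2πR²) = (4π×10^-7)(6.93×10^-4)(0.0628)/(2π·0.0774²) = 1.45×10^-9 T.

1.45×10^-9 T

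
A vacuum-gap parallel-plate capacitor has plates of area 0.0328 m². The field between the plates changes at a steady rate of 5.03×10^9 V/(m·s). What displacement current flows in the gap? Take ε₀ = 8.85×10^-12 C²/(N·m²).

I_d = ε₀ A (dE/dt) = (8.85×10^-12)(0.0328 m²)(5.03×10^9) = 1.46×10^-3 A.

1.46×10^-3 A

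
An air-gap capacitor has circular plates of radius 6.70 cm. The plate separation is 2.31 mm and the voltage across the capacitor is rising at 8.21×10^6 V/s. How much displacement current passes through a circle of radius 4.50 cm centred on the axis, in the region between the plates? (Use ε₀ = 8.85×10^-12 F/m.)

With E = V/d, dE/dt = 3.554×10^9 V/(m·s) and πR² = 0.01410 m², giving I_d = ε₀ πR² dE/dt = 4.435×10^-4 A.
Since J_d is uniform, the enclosed fraction is (r/R)² = 0.4511, giving I_d,enc = 2.00×10^-4 A.

2.00×10^-4 A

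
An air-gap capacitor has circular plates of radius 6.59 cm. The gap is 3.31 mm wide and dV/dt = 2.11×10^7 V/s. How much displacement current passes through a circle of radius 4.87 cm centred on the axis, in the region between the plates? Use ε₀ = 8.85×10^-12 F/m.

With E = V/d, dE/dt = 6.375×10^9 V/(m·s) and πR² = 0.01364 m², giving I_d = ε₀ πR² dE/dt = 7.696×10^-4 A.
The field is uniform, so I_d,enc = I_d (r/R)² = (7.696×10^-4)(4.87/6.59)² = 4.20×10^-4 A.

4.20×10^-4 A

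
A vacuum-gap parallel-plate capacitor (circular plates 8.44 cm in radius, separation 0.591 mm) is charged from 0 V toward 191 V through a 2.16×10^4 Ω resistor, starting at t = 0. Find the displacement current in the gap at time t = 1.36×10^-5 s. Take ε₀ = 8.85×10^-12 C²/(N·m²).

C = ε₀A/d = (8.85×10^-12)(0.02238)/(5.91×10^-4) = 3.351×10^-10 F and τ = RC = 7.238×10^-6 s. I_d in the gap equals the RC charging current.
I_d(t) = (V₀/R) e^(−t/τ) = 8.843×10^-3 · e^(−1.879) = 1.35×10^-3 A.

1.35×10^-3 A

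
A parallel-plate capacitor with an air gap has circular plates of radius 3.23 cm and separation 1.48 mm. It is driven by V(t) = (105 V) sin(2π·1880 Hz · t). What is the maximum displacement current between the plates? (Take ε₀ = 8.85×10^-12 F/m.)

2.43×10^-5 A

(dE/dt)_max = V₀ω/d = 8.379×10^8 V/(m·s); ω = 2πf = 1.181×10^4 rad/s.
I_d,max = ε₀ A (dE/dt)_max = (8.85×10^-12)(3.278×10^-3)(8.379×10^8) = 2.43×10^-5 A.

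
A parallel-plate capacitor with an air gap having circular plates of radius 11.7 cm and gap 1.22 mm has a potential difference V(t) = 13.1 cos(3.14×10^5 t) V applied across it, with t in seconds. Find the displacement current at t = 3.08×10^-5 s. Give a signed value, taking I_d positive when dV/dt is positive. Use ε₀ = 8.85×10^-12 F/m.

dV/dt = (13.1)(3.14×10^5)·−sin(9.6712) = 1.003×10^6 V/s.
I_d = C dV/dt with C = ε₀A/d = (8.85×10^-12)(0.04301)/(1.22×10^-3) = 3.120×10^-10 F, so I_d = (3.120×10^-10)(1.003×10^6) = 3.13×10^-4 A.

3.13×10^-4 A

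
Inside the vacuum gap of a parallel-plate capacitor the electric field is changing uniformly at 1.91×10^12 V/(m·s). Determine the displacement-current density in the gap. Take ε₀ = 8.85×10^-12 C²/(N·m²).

The displacement-current density is ε₀ ∂E/∂t = (8.85×10^-12)(1.91×10^12) = 16.9 A/m².

16.9 A/m²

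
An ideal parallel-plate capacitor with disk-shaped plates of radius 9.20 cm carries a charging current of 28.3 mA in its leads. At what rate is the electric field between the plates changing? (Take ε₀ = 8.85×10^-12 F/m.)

By continuity, I_d in the gap equals the 28.3 mA flowing in the wire.
Inverting I_d = ε₀ A dE/dt gives dE/dt = 0.0283 / (8.85×10^-12 · 0.02659) = 1.20×10^11 V/(m·s).

1.20×10^11 V/(m·s)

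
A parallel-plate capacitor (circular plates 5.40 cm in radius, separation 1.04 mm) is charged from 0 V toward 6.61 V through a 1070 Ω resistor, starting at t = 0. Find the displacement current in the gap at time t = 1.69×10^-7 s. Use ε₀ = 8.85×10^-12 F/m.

8.15×10^-4 A

With C = ε₀A/d = (8.85×10^-12)(9.161×10^-3)/(1.04×10^-3) = 7.796×10^-11 F, the time constant is τ = RC = 8.342×10^-8 s, so t/τ = 2.026 and e^(−t/τ) = 0.1319.
I_d = I_cond = (V₀/R) e^(−t/τ) = (6.178×10^-3)(0.1319) = 8.15×10^-4 A.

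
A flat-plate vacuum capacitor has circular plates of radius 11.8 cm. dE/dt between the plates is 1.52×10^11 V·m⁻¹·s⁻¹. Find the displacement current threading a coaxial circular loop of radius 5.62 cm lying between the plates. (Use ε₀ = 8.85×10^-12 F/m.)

0.0133 A

Through the whole plate area (πR² = 0.04374 m²), I_d = ε₀ πR² dE/dt = 0.05884 A.
Since J_d is uniform, the enclosed fraction is (r/R)² = 0.2268, giving I_d,enc = 0.0133 A.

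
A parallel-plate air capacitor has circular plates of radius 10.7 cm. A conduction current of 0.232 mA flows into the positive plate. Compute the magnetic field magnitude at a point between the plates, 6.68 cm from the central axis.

By continuity the displacement current in the gap matches the conduction current: I_d = 2.32×10^-4 A.
An Ampèrian loop of radius r encloses a fraction (r/R)² of I_d. Then B·2πr = μ₀ I_d (r/R)², giving B = μ₀ I_d r/(2πR²) = 2.71×10^-10 T.

2.71×10^-10 T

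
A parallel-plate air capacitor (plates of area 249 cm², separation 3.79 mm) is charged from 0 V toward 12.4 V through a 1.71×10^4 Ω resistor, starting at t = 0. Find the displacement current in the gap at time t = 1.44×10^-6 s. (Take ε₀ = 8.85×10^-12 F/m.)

C = ε₀A/d = (8.85×10^-12)(0.0249)/(3.79×10^-3) = 5.814×10^-11 F, so τ = RC = 9.942×10^-7 s.
The conduction current is I(t) = (V₀/R) e^(−t/τ), and the displacement current between the plates equals it.
t/τ = 1.448; I_d = (12.4/1.71×10^4) · e^(−1.448) = (7.251×10^-4)(0.2350) = 1.70×10^-4 A.

1.70×10^-4 A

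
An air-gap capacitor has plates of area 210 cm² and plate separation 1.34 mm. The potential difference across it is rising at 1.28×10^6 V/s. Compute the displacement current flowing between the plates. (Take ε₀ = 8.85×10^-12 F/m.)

The field between the plates is E = V/d, so dE/dt = (1.28×10^6)/(1.34×10^-3 m) = 9.552×10^8 V/(m·s).
I_d = ε₀ A (dE/dt) = (8.85×10^-12)(0.0210)(9.552×10^8) = 1.78×10^-4 A.

1.78×10^-4 A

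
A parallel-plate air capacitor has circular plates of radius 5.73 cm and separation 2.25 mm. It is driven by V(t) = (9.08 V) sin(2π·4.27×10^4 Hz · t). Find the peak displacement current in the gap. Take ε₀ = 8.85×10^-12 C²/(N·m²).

(dE/dt)_max = V₀ω/d = 1.083×10^9 V/(m·s); ω = 2πf = 2.683×10^5 rad/s.
I_d,max = ε₀ A (dE/dt)_max = (8.85×10^-12)(0.01031)(1.083×10^9) = 9.88×10^-5 A.

9.88×10^-5 A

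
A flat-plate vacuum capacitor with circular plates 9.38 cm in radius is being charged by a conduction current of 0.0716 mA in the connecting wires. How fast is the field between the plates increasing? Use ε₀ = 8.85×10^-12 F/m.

2.93×10^8 V/(m·s)

Charge continuity gives I_d = I = 7.16×10^-5 A between the plates.
Inverting I_d = ε₀ A dE/dt gives dE/dt = 7.16×10^-5 / (8.85×10^-12 · 0.02764) = 2.93×10^8 V/(m·s).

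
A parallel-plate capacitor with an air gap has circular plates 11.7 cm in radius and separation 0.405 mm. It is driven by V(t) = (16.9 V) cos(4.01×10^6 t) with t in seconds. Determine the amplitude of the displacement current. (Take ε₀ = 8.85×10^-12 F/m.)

0.0637 A

C = ε₀A/d = (8.85×10^-12)(0.04301)/(4.05×10^-4) = 9.398×10^-10 F; ω = 4.01×10^6 rad/s.
I_d = C dV/dt, so |I_d|_max = C V₀ ω = (9.398×10^-10)(16.9)(4.01×10^6) = 0.0637 A.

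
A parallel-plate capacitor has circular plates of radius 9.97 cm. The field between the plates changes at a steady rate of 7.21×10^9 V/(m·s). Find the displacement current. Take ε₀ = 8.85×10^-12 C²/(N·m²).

1.99×10^-3 A

I_d = ε₀ A (dE/dt) = (8.85×10^-12)(0.03123 m²)(7.21×10^9) = 1.99×10^-3 A.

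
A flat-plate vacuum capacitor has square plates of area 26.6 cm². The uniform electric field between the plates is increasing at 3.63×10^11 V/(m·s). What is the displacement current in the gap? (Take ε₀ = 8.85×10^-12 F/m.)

With a uniform field, Φ_E = EA, so I_d = ε₀ A dE/dt = 8.55×10^-3 A.

8.55×10^-3 A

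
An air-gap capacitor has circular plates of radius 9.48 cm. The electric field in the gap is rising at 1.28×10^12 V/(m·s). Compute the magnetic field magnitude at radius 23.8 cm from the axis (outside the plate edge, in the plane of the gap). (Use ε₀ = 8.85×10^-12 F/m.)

Through the whole plate area (πR² = 0.02823 m²), I_d = ε₀ πR² dE/dt = 0.3198 A.
Outside the plates the loop encloses all of I_d, so B·2πr = μ₀ I_d and B = 2.69×10^-7 T.

2.69×10^-7 T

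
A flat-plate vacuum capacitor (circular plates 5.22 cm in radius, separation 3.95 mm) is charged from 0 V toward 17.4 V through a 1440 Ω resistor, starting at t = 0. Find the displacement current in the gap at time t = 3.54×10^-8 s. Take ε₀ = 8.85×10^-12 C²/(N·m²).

3.35×10^-3 A

With C = ε₀A/d = (8.85×10^-12)(8.560×10^-3)/(3.95×10^-3) = 1.918×10^-11 F, the time constant is τ = RC = 2.762×10^-8 s, so t/τ = 1.282 and e^(−t/τ) = 0.2775.
I_d = I_cond = (V₀/R) e^(−t/τ) = (0.01208)(0.2775) = 3.35×10^-3 A.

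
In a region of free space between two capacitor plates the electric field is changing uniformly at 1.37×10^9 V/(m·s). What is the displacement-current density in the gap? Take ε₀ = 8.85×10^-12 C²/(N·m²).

0.0121 A/m²

The displacement-current density is ε₀ ∂E/∂t = (8.85×10^-12)(1.37×10^9) = 0.0121 A/m².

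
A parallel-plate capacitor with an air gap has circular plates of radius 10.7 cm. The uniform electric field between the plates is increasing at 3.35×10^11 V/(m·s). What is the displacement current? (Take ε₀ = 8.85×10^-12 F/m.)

0.107 A

The displacement current is ε₀ times dΦ_E/dt = ε₀ A dE/dt = (8.85×10^-12)(0.03597)(3.35×10^11) = 0.107 A.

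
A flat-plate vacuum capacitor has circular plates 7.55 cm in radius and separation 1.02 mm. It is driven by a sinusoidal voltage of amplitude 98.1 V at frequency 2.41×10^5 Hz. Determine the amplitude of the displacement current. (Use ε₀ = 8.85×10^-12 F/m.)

0.0231 A

(dE/dt)_max = V₀ω/d = 1.456×10^11 V/(m·s); ω = 2πf = 1.514×10^6 rad/s.
I_d,max = ε₀ A (dE/dt)_max = (8.85×10^-12)(0.01791)(1.456×10^11) = 0.0231 A.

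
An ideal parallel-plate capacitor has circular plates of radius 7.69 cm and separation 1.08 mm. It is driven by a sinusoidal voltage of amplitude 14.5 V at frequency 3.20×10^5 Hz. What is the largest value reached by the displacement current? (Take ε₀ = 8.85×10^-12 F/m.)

(dE/dt)_max = V₀ω/d = 2.700×10^10 V/(m·s); ω = 2πf = 2.011×10^6 rad/s.
I_d,max = ε₀ A (dE/dt)_max = (8.85×10^-12)(0.01858)(2.700×10^10) = 4.44×10^-3 A.

4.44×10^-3 A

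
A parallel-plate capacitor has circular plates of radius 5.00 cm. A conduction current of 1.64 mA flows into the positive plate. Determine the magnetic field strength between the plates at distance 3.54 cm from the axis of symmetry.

4.64×10^-9 T

By continuity the displacement current in the gap matches the conduction current: I_d = 1.64×10^-3 A.
∮B·dl = μ₀ I_d,enc with I_d,enc = I_d r²/R² = 8.221×10^-4 A; so B = μ₀ I_d,enc/(2πr) = 4.64×10^-9 T.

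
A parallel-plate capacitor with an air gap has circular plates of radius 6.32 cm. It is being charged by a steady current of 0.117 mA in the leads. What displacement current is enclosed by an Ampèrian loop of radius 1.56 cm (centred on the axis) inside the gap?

7.13×10^-6 A

Between the plates the displacement current equals the wire current: I_d = 0.117 mA = 1.17×10^-4 A.
Since J_d is uniform, the enclosed fraction is (r/R)² = 0.06093, giving I_d,enc = 7.13×10^-6 A.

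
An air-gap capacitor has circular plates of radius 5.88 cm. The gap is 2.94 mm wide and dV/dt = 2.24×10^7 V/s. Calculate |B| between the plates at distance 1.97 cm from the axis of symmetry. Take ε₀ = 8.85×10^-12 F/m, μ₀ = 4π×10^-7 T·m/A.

I_d = C dV/dt with C = ε₀πR²/d = 3.269×10^-11 F, so I_d = (3.269×10^-11)(2.24×10^7) = 7.323×10^-4 A.
∮B·dl = μ₀ I_d,enc with I_d,enc = I_d r²/R² = 8.220×10^-5 A; so B = μ₀ I_d,enc/(2πr) = 8.35×10^-10 T.

8.35×10^-10 T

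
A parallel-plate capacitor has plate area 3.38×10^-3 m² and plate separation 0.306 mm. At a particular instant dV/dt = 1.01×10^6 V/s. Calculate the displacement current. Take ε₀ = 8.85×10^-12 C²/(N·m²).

9.87×10^-5 A

The displacement current equals the charging current C dV/dt. With C = ε₀A/d = (8.85×10^-12)(3.38×10^-3)/(3.06×10^-4) = 9.775×10^-11 F, I_d = (9.775×10^-11)(1.01×10^6) = 9.87×10^-5 A.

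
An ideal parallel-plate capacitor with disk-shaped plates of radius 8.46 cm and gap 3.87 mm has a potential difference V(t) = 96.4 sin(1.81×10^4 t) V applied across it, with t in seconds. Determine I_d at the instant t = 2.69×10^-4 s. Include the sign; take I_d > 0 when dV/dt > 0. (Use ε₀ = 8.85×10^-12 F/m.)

dE/dt = (V₀ω/d)·cos(ωt) with ωt = 4.8689 rad: (96.4)(1.81×10^4)(0.1559)/(3.87×10^-3) = 7.029×10^7 V/(m·s).
I_d = ε₀ A dE/dt = (8.85×10^-12)(0.02248)(7.029×10^7) = 1.40×10^-5 A.

1.40×10^-5 A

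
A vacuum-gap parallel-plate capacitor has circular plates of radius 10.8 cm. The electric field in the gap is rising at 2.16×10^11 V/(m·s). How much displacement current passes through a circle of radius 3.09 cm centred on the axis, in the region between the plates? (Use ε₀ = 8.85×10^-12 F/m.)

Through the whole plate area (πR² = 0.03664 m²), I_d = ε₀ πR² dE/dt = 0.07004 A.
The field is uniform, so I_d,enc = I_d (r/R)² = (0.07004)(3.09/10.8)² = 5.73×10^-3 A.

5.73×10^-3 A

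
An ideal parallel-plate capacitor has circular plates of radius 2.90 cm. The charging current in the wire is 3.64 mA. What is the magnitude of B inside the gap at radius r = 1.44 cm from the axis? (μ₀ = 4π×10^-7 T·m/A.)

1.25×10^-8 T

Between the plates the displacement current equals the wire current: I_d = 3.64 mA = 3.64×10^-3 A.
An Ampèrian loop of radius r encloses a fraction (r/R)² of I_d. Then B·2πr = μ₀ I_d (r/R)², giving B = μ₀ I_d r/(2πR²) = 1.25×10^-8 T.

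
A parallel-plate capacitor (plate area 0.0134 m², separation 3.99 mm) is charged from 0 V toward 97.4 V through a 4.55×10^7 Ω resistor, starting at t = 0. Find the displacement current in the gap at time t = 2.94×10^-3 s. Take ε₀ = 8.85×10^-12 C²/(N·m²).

With C = ε₀A/d = (8.85×10^-12)(0.0134)/(3.99×10^-3) = 2.972×10^-11 F, the time constant is τ = RC = 1.352×10^-3 s, so t/τ = 2.175 and e^(−t/τ) = 0.1136.
I_d = I_cond = (V₀/R) e^(−t/τ) = (2.141×10^-6)(0.1136) = 2.43×10^-7 A.

2.43×10^-7 A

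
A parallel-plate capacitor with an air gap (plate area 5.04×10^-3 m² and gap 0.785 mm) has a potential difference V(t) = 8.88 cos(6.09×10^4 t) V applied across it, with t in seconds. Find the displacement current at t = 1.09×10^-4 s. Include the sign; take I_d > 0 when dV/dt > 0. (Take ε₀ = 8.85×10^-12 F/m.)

dE/dt = (V₀ω/d)·−sin(ωt) with ωt = 6.6381 rad: (8.88)(6.09×10^4)(-0.3475)/(7.85×10^-4) = -2.394×10^8 V/(m·s).
I_d = ε₀ A dE/dt = (8.85×10^-12)(5.04×10^-3)(-2.394×10^8) = -1.07×10^-5 A.

-1.07×10^-5 A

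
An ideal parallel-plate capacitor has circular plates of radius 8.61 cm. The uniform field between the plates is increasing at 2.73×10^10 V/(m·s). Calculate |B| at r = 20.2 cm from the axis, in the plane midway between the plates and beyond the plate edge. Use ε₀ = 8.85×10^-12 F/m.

5.57×10^-9 T

Total displacement current: I_d = ε₀(πR²)(dE/dt) = (8.85×10^-12)(0.02329)(2.73×10^10) = 5.627×10^-3 A.
For r ≥ R the full I_d is enclosed: B = μ₀ I_d/(2πr) = (4π×10^-7)(5.627×10^-3)/(2π·0.202) = 5.57×10^-9 T.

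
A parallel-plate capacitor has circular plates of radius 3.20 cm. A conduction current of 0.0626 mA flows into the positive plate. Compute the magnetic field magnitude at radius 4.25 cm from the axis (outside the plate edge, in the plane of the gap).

By continuity the displacement current in the gap matches the conduction current: I_d = 6.26×10^-5 A.
Outside the plates the loop encloses all of I_d, so B·2πr = μ₀ I_d and B = 2.95×10^-10 T.

2.95×10^-10 T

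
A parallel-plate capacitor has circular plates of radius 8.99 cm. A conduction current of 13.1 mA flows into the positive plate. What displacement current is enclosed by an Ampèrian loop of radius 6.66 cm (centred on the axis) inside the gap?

7.19×10^-3 A

No conduction current crosses the gap, so I_d there equals the 0.0131 A in the leads.
Since J_d is uniform, the enclosed fraction is (r/R)² = 0.5488, giving I_d,enc = 7.19×10^-3 A.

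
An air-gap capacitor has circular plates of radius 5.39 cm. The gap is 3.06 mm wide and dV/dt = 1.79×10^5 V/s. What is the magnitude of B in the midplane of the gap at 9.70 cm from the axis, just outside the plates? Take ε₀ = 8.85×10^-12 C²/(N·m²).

9.74×10^-12 T

With E = V/d, dE/dt = 5.850×10^7 V/(m·s) and πR² = 9.127×10^-3 m², giving I_d = ε₀ πR² dE/dt = 4.725×10^-6 A.
Outside the plates the loop encloses all of I_d, so B·2πr = μ₀ I_d and B = 9.74×10^-12 T.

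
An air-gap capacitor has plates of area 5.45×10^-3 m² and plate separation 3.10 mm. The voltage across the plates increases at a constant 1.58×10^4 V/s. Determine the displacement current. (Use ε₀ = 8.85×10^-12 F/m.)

E = V/d so dE/dt = (dV/dt)/d = 5.097×10^6 V/(m·s), and I_d = ε₀ A dE/dt = (8.85×10^-12)(5.45×10^-3)(5.097×10^6) = 2.46×10^-7 A.

2.46×10^-7 A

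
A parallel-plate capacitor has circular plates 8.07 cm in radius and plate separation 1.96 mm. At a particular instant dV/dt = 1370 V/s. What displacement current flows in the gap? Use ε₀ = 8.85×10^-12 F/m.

1.27×10^-7 A

The displacement current equals the charging current C dV/dt. With C = ε₀A/d = (8.85×10^-12)(0.02046)/(1.96×10^-3) = 9.238×10^-11 F, I_d = (9.238×10^-11)(1370) = 1.27×10^-7 A.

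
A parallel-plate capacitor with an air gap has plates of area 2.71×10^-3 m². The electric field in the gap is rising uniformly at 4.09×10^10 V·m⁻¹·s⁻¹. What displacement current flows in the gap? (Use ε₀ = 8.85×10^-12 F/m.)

With a uniform field, Φ_E = EA, so I_d = ε₀ A dE/dt = 9.81×10^-4 A.

9.81×10^-4 A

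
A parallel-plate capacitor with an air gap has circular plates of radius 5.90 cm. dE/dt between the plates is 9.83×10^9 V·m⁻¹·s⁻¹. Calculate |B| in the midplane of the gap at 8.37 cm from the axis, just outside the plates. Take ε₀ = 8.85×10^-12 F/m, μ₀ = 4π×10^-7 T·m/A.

2.27×10^-9 T

Through the whole plate area (πR² = 0.01094 m²), I_d = ε₀ πR² dE/dt = 9.517×10^-4 A.
With r > R the enclosed displacement current is the full I_d; B = μ₀ I_d / (2πr) = 2.27×10^-9 T.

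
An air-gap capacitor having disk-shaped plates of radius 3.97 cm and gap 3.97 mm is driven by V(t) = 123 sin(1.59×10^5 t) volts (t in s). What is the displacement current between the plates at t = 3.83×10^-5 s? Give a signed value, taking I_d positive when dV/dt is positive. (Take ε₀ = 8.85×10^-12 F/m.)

C = ε₀A/d = (8.85×10^-12)(4.951×10^-3)/(3.97×10^-3) = 1.104×10^-11 F. dV/dt = V₀ω·cos(ωt); at ωt = 6.0897 rad this factor is 0.9813.
I_d = C dV/dt = (1.104×10^-11)(123)(1.59×10^5)(0.9813) = 2.12×10^-4 A.

2.12×10^-4 A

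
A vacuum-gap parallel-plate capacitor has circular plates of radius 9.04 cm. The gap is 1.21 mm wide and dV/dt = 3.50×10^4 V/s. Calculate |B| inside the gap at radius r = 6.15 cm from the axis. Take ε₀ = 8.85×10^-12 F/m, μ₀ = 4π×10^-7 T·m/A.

9.89×10^-12 T

dE/dt = (dV/dt)/d = 2.893×10^7 V/(m·s); I_d = ε₀(πR²)(dE/dt) = (8.85×10^-12)(0.02567)(2.893×10^7) = 6.572×10^-6 A.
An Ampèrian loop of radius r encloses a fraction (r/R)² of I_d. Then B·2πr = μ₀ I_d (r/R)², giving B = μ₀ I_d r/(2πR²) = 9.89×10^-12 T.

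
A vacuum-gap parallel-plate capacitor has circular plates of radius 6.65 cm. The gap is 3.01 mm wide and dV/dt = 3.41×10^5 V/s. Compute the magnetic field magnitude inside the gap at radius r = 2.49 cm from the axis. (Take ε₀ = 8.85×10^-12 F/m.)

I_d = C dV/dt with C = ε₀πR²/d = 4.084×10^-11 F, so I_d = (4.084×10^-11)(3.41×10^5) = 1.393×10^-5 A.
An Ampèrian loop of radius r encloses a fraction (r/R)² of I_d. Then B·2πr = μ₀ I_d (r/R)², giving B = μ₀ I_d r/(2πR²) = 1.57×10^-11 T.

1.57×10^-11 T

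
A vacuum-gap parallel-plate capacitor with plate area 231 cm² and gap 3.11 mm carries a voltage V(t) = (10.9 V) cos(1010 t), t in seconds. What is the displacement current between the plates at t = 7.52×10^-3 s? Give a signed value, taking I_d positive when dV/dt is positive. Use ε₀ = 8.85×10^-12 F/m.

dE/dt = (V₀ω/d)·−sin(ωt) with ωt = 7.5952 rad: (10.9)(1010)(-0.9667)/(3.11×10^-3) = -3.422×10^6 V/(m·s).
I_d = ε₀ A dE/dt = (8.85×10^-12)(0.0231)(-3.422×10^6) = -7.00×10^-7 A.

-7.00×10^-7 A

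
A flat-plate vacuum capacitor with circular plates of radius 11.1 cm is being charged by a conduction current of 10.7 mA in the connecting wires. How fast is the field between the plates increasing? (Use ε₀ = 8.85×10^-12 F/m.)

The displacement current between the plates equals the conduction current, I_d = 10.7 mA.
Since I_d = ε₀ A dE/dt, dE/dt = I_d/(ε₀A) = (0.0107)/((8.85×10^-12)(0.03871)) = 3.12×10^10 V/(m·s).

3.12×10^10 V/(m·s)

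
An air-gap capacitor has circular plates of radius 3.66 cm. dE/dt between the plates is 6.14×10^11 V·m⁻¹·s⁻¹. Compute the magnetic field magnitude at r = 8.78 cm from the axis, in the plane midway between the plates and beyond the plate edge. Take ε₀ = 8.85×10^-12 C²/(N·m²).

I_d = ε₀ dΦ_E/dt = ε₀ πR² (dE/dt) = (8.85×10^-12)(4.208×10^-3)(6.14×10^11) = 0.02287 A through the full plate area.
For r ≥ R the full I_d is enclosed: B = μ₀ I_d/(2πr) = (4π×10^-7)(0.02287)/(2π·0.0878) = 5.21×10^-8 T.

5.21×10^-8 T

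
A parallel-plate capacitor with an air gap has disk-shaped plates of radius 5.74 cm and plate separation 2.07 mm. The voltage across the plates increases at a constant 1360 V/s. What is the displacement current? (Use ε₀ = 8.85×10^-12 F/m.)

6.02×10^-8 A

E = V/d so dE/dt = (dV/dt)/d = 6.570×10^5 V/(m·s), and I_d = ε₀ A dE/dt = (8.85×10^-12)(0.01035)(6.570×10^5) = 6.02×10^-8 A.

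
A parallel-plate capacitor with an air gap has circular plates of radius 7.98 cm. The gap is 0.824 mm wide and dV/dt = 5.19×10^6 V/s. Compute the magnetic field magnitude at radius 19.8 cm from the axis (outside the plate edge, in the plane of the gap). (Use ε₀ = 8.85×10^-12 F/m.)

I_d = C dV/dt with C = ε₀πR²/d = 2.149×10^-10 F, so I_d = (2.149×10^-10)(5.19×10^6) = 1.115×10^-3 A.
Outside the plates the loop encloses all of I_d, so B·2πr = μ₀ I_d and B = 1.13×10^-9 T.

1.13×10^-9 T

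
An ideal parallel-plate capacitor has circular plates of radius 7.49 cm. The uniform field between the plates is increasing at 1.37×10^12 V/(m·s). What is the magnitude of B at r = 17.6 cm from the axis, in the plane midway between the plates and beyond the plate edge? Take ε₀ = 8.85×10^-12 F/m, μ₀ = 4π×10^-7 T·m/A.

2.43×10^-7 T

Through the whole plate area (πR² = 0.01762 m²), I_d = ε₀ πR² dE/dt = 0.2136 A.
With r > R the enclosed displacement current is the full I_d; B = μ₀ I_d / (2πr) = 2.43×10^-7 T.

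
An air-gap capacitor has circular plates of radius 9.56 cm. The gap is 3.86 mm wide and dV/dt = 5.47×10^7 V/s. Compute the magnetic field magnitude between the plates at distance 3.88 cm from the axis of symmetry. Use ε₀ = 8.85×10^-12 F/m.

I_d = C dV/dt with C = ε₀πR²/d = 6.582×10^-11 F, so I_d = (6.582×10^-11)(5.47×10^7) = 3.600×10^-3 A.
For r < R the Ampère–Maxwell law gives B(2πr) = μ₀ I_d (r²/R²), so B = μ₀ I_d r/(2πR²) = (4π×10^-7)(3.600×10^-3)(0.0388)/(2π·0.0956²) = 3.06×10^-9 T.

3.06×10^-9 T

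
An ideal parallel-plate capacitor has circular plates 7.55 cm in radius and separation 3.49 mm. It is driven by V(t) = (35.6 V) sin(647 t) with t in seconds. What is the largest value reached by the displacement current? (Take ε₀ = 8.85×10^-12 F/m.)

The displacement current equals the conduction current C dV/dt, which peaks at C V₀ ω.
With C = ε₀A/d = (8.85×10^-12)(0.01791)/(3.49×10^-3) = 4.542×10^-11 F and ω = 647 rad/s, I_d,max = (4.542×10^-11)(35.6)(647) = 1.05×10^-6 A.

1.05×10^-6 A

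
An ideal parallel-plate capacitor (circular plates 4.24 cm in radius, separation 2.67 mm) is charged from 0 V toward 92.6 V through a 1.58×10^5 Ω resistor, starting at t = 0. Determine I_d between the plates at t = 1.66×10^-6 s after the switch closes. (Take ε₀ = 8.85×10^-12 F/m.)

With C = ε₀A/d = (8.85×10^-12)(5.648×10^-3)/(2.67×10^-3) = 1.872×10^-11 F, the time constant is τ = RC = 2.958×10^-6 s, so t/τ = 0.5612 and e^(−t/τ) = 0.5705.
I_d = I_cond = (V₀/R) e^(−t/τ) = (5.861×10^-4)(0.5705) = 3.34×10^-4 A.

3.34×10^-4 A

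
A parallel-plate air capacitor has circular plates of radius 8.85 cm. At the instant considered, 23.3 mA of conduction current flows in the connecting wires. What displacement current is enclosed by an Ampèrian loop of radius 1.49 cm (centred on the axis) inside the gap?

6.60×10^-4 A

Between the plates the displacement current equals the wire current: I_d = 23.3 mA = 0.0233 A.
The field is uniform, so I_d,enc = I_d (r/R)² = (0.0233)(1.49/8.85)² = 6.60×10^-4 A.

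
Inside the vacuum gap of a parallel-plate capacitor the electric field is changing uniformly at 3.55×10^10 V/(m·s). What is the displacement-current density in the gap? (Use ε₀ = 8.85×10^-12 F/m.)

0.314 A/m²

J_d = ε₀ ∂E/∂t, so J_d = 0.314 A/m².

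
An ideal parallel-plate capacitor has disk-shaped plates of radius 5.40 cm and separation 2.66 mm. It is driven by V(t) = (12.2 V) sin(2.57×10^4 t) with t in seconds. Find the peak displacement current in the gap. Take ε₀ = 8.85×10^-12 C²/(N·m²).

9.56×10^-6 A

C = ε₀A/d = (8.85×10^-12)(9.161×10^-3)/(2.66×10^-3) = 3.048×10^-11 F; ω = 2.57×10^4 rad/s.
I_d = C dV/dt, so |I_d|_max = C V₀ ω = (3.048×10^-11)(12.2)(2.57×10^4) = 9.56×10^-6 A.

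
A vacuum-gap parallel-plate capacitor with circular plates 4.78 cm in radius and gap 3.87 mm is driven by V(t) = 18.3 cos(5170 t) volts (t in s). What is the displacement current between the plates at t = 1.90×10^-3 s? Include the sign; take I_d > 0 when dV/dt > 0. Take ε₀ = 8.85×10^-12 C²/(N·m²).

C = ε₀A/d = (8.85×10^-12)(7.178×10^-3)/(3.87×10^-3) = 1.641×10^-11 F. dV/dt = V₀ω·−sin(ωt); at ωt = 9.823 rad this factor is 0.3878.
I_d = C dV/dt = (1.641×10^-11)(18.3)(5170)(0.3878) = 6.02×10^-7 A.

6.02×10^-7 A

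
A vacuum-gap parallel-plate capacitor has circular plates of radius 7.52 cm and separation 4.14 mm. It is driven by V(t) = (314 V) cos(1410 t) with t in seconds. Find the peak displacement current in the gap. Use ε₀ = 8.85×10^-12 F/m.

(dE/dt)_max = V₀ω/d = 1.069×10^8 V/(m·s); ω = 1410 rad/s.
I_d,max = ε₀ A (dE/dt)_max = (8.85×10^-12)(0.01777)(1.069×10^8) = 1.68×10^-5 A.

1.68×10^-5 A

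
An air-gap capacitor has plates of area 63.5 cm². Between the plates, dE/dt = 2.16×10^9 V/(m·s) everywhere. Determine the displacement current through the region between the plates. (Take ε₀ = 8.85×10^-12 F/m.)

I_d = ε₀ A (dE/dt) = (8.85×10^-12)(6.35×10^-3 m²)(2.16×10^9) = 1.21×10^-4 A.

1.21×10^-4 A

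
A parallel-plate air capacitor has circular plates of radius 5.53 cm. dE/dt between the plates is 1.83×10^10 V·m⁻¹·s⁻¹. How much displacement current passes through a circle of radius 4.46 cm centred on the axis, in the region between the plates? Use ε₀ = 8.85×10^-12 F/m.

Through the whole plate area (πR² = 9.607×10^-3 m²), I_d = ε₀ πR² dE/dt = 1.556×10^-3 A.
Since J_d is uniform, the enclosed fraction is (r/R)² = 0.6505, giving I_d,enc = 1.01×10^-3 A.

1.01×10^-3 A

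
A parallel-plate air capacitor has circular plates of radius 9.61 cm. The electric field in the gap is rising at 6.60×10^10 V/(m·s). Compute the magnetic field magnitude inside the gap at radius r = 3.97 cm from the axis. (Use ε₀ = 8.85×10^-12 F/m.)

1.46×10^-8 T

I_d = ε₀ dΦ_E/dt = ε₀ πR² (dE/dt) = (8.85×10^-12)(0.02901)(6.60×10^10) = 0.01694 A through the full plate area.
∮B·dl = μ₀ I_d,enc with I_d,enc = I_d r²/R² = 2.891×10^-3 A; so B = μ₀ I_d,enc/(2πr) = 1.46×10^-8 T.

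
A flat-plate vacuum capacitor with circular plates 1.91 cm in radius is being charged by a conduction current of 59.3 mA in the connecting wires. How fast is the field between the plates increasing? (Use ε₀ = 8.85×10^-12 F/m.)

By continuity, I_d in the gap equals the 59.3 mA flowing in the wire.
Inverting I_d = ε₀ A dE/dt gives dE/dt = 0.0593 / (8.85×10^-12 · 1.146×10^-3) = 5.85×10^12 V/(m·s).

5.85×10^12 V/(m·s)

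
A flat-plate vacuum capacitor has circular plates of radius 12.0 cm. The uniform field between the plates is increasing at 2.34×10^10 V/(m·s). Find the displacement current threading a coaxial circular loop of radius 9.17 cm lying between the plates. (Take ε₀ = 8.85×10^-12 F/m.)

Total displacement current: I_d = ε₀(πR²)(dE/dt) = (8.85×10^-12)(0.04524)(2.34×10^10) = 9.369×10^-3 A.
Through an area πr² the displacement current is I_d·(πr²/πR²) = I_d (r/R)² = 5.47×10^-3 A.

5.47×10^-3 A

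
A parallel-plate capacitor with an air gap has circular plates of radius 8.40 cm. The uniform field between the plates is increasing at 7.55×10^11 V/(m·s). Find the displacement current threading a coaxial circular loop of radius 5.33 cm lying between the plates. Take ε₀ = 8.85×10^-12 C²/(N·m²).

Total displacement current: I_d = ε₀(πR²)(dE/dt) = (8.85×10^-12)(0.02217)(7.55×10^11) = 0.1481 A.
Through an area πr² the displacement current is I_d·(πr²/πR²) = I_d (r/R)² = 0.0596 A.

0.0596 A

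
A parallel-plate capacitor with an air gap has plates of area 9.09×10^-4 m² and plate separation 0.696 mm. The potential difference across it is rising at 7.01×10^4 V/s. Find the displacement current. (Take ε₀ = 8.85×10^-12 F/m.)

8.10×10^-7 A

E = V/d so dE/dt = (dV/dt)/d = 1.007×10^8 V/(m·s), and I_d = ε₀ A dE/dt = (8.85×10^-12)(9.09×10^-4)(1.007×10^8) = 8.10×10^-7 A.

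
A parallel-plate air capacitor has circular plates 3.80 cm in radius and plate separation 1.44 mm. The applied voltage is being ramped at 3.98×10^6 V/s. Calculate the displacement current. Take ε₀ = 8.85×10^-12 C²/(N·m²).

1.11×10^-4 A

E = V/d so dE/dt = (dV/dt)/d = 2.764×10^9 V/(m·s), and I_d = ε₀ A dE/dt = (8.85×10^-12)(4.536×10^-3)(2.764×10^9) = 1.11×10^-4 A.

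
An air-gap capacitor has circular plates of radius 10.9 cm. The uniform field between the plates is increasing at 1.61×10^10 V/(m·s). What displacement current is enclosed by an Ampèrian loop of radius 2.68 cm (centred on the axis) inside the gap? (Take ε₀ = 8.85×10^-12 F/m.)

3.22×10^-4 A

I_d = ε₀ dΦ_E/dt = ε₀ πR² (dE/dt) = (8.85×10^-12)(0.03733)(1.61×10^10) = 5.319×10^-3 A through the full plate area.
Since J_d is uniform, the enclosed fraction is (r/R)² = 0.06045, giving I_d,enc = 3.22×10^-4 A.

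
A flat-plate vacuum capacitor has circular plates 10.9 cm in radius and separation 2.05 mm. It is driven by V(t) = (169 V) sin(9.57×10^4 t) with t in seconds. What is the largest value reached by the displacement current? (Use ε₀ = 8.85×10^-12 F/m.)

C = ε₀A/d = (8.85×10^-12)(0.03733)/(2.05×10^-3) = 1.612×10^-10 F; ω = 9.57×10^4 rad/s.
I_d = C dV/dt, so |I_d|_max = C V₀ ω = (1.612×10^-10)(169)(9.57×10^4) = 2.61×10^-3 A.

2.61×10^-3 A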